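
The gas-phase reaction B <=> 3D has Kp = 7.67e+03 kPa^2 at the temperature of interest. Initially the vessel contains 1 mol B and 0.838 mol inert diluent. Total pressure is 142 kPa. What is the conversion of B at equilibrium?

Basis: 1 mol B initially; let X = conversion of B. Extent ξ = X.
At extent ξ: n_B = 1 − X; n_D = 3X; n_I = 0.838 (inert).
Summing: n_T = 1.84 + 2X.
With p_i = (n_i/n_T)P, Kp = p_D^3 / (p_B).
Substituting and setting equal to 7.67e+03 kPa^2 gives a polynomial in X; the root in (0,1) is X = 0.389.

X = 0.389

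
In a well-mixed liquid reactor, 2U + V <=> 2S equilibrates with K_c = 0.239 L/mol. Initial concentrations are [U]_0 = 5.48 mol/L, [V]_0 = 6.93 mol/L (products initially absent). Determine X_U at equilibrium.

X = 0.533

Let X = conversion of U; extent ξ = 5.48X/2 mol/L.
Concentrations: [U] = 5.48 − 5.48X; [V] = 6.93 − 2.74X; [S] = 5.48X.
K_c = [S]^2 / ([U]^2 [V]).
Equating to 0.239 L/mol: the physical root is X = 0.533.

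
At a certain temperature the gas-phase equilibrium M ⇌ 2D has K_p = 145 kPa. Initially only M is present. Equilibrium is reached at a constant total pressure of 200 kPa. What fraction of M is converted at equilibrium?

Take 1 mol M as basis and let X be its fractional conversion, so ξ = X.
Moles: n_M = 1 − X; n_D = 2X.
n_T = Σnᵢ = 1 + X.
Mole fractions y_i = n_i/n_T; K_p = p_D^2 / (p_M) with p_i = y_i·P.
Substituting and setting equal to 145 kPa gives a polynomial in X; the root in (0,1) is X = 0.392.

X = 0.392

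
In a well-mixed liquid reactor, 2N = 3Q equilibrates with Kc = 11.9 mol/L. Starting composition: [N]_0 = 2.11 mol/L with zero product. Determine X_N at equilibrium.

Let X = conversion of N; extent ξ = 2.11X/2 mol/L.
Concentrations: [N] = 2.11 − 2.11X; [Q] = 3.17X.
Kc = [Q]^3 / ([N]^2).
Equating to 11.9 mol/L: the physical root is X = 0.621.

X = 0.621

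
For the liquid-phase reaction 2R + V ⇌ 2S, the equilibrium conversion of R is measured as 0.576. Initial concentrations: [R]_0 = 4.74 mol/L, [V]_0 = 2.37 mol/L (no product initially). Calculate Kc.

Let X = conversion of R.
Concentrations: [R] = 4.74 − 4.74X; [V] = 2.37 − 2.37X; [S] = 4.74X.
At X = 0.576: [R] = 2.01, [V] = 1, [S] = 2.73.
Kc = [S]^2 / ([R]^2 [V]) = 1.84 L/mol.

Kc = 1.84 L/mol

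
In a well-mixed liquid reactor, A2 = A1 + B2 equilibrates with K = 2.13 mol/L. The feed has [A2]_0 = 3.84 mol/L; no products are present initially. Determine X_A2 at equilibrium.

Let X = conversion of A2; extent ξ = 3.84·X mol/L.
Concentrations: [A2] = 3.84 − 3.84X; [A1] = 3.84X; [B2] = 3.84X.
K = [A1] [B2] / ([A2]).
Solving K = 2.13 for X ∈ (0,1): X = 0.517.

X = 0.517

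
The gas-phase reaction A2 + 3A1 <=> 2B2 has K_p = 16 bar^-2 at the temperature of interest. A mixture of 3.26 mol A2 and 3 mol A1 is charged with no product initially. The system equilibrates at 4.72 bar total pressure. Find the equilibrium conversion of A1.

Take 3 mol A1 as basis and let X be its fractional conversion, so ξ = X.
Mole table: n_A2 = 3.26 − X; n_A1 = 3 − 3X; n_B2 = 2X.
n_T = Σnᵢ = 6.26 − 2X.
With p_i = (n_i/n_T)P, K_p = p_B2^2 / (p_A2 p_A1^3).
Setting this equal to 16 bar^-2 and taking the physical root (0 < X < 1) gives X = 0.862.

X = 0.862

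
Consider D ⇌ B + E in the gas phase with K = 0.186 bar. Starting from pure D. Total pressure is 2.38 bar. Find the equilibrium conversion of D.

X = 0.269

Take 1 mol D as basis and let X be its fractional conversion, so ξ = X.
Mole table: n_D = 1 − X; n_B = X; n_E = X.
Summing: n_T = 1 + X.
y_i = n_i/n_T, p_i = y_i·P. K = p_B p_E / (p_D).
Substituting and setting equal to 0.186 bar gives a polynomial in X; the root in (0,1) is X = 0.269.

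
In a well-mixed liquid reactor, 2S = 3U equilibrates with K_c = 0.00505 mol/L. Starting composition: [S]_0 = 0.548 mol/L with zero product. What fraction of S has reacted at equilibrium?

X = 0.128

Let X = conversion of S; extent ξ = 0.548X/2 mol/L.
Concentrations: [S] = 0.548 − 0.548X; [U] = 0.822X.
K_c = [U]^3 / ([S]^2).
Solving K_c = 0.00505 for X ∈ (0,1): X = 0.128.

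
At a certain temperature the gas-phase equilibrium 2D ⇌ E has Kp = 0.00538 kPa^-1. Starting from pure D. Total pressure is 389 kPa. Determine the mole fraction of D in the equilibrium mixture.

Let X = conversion of D (basis 1 mol D); extent of reaction ξ = 0.5X.
Species balance: n_D = 1 − X; n_E = 0.5X.
Total moles n_T = 1 − 0.5X.
Mole fractions y_i = n_i/n_T; Kp = p_E / (p_D^2) with p_i = y_i·P.
This yields a degree-2 equation in X; solving on (0,1), X = 0.673.
Then n_D = 0.327, n_T = 0.663, so y_D = 0.492.

y_D = 0.492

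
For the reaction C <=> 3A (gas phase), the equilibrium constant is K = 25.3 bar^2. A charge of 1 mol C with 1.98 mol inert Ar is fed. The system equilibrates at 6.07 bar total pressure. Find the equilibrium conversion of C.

Let X = conversion of C (basis 1 mol C); extent of reaction ξ = X.
At extent ξ: n_C = 1 − X; n_A = 3X; n_I = 1.98 (inert).
Summing: n_T = 2.98 + 2X.
With p_i = (n_i/n_T)P, K = p_A^3 / (p_C).
Equating to 25.3 bar^2 and solving on 0 < X < 1: X = 0.570.

X = 0.570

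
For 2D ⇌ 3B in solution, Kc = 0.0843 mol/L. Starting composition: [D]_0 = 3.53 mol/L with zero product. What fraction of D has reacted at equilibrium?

X = 0.170

Let X = conversion of D; extent ξ = 3.53X/2 mol/L.
Concentrations: [D] = 3.53 − 3.53X; [B] = 5.29X.
Kc = [B]^3 / ([D]^2).
Equating to 0.0843 mol/L: the physical root is X = 0.170.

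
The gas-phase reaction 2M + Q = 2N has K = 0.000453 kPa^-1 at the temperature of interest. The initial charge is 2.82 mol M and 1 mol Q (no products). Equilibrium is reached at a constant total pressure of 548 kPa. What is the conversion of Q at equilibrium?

Basis: 1 mol Q initially; let X = conversion of Q. Extent ξ = X.
At extent ξ: n_M = 2.82 − 2X; n_Q = 1 − X; n_N = 2X.
Total moles n_T = 3.82 − X.
With p_i = (n_i/n_T)P, K = p_N^2 / (p_M^2 p_Q).
Setting this equal to 0.000453 kPa^-1 and taking the physical root (0 < X < 1) gives X = 0.261.

X = 0.261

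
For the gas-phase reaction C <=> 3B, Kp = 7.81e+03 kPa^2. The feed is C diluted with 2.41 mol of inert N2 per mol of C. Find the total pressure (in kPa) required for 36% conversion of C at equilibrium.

P = 260 kPa

Let X = conversion of C (basis 1 mol C); extent of reaction ξ = X.
Mole table: n_C = 1 − X; n_B = 3X; n_I = 2.41 (inert).
Summing: n_T = 3.41 + 2X.
Kp = p_B^3 / (p_C) with p_i = (n_i/n_T)·P.
At X = 0.36: the mole-fraction product g(X) = Π y_i^ν_i = 0.1154. Since Kp = g(X)·P^{2}, P = (Kp/g)^(1/2) = (7.81e+03/0.1154)^(1/2) = 260 kPa.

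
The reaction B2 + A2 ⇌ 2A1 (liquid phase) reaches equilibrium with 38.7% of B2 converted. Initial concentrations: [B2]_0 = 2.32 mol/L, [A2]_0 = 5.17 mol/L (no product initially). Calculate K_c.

Let X = conversion of B2.
Concentrations: [B2] = 2.32 − 2.32X; [A2] = 5.17 − 2.32X; [A1] = 4.64X.
At X = 0.387: [B2] = 1.42, [A2] = 4.27, [A1] = 1.8.
K_c = [A1]^2 / ([B2] [A2]) = 0.531.

K_c = 0.531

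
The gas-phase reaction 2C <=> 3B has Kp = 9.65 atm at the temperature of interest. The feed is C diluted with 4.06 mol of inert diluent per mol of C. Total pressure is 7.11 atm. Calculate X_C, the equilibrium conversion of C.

Let X = conversion of C (basis 1 mol C); extent of reaction ξ = 0.5X.
Moles: n_C = 1 − X; n_B = 1.5X; n_I = 4.06 (inert).
n_T = Σnᵢ = 5.06 + 0.5X.
y_i = n_i/n_T, p_i = y_i·P. Kp = p_B^3 / (p_C^2).
Substituting and setting equal to 9.65 atm gives a polynomial in X; the root in (0,1) is X = 0.647.

X = 0.647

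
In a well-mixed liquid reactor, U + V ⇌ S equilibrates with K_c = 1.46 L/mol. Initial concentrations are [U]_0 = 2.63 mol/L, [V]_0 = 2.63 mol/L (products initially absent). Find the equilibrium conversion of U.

X = 0.604

Let X = conversion of U; extent ξ = 2.63·X mol/L.
Concentrations: [U] = 2.63 − 2.63X; [V] = 2.63 − 2.63X; [S] = 2.63X.
K_c = [S] / ([U] [V]).
Equating to 1.46 L/mol: the physical root is X = 0.604.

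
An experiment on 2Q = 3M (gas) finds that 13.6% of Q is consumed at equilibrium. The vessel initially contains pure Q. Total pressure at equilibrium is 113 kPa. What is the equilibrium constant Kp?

Take 1 mol Q as basis and let X be its fractional conversion, so ξ = 0.5X.
At extent ξ: n_Q = 1 − X; n_M = 1.5X.
n_T = Σnᵢ = 1 + 0.5X.
At X = 0.136: n_Q = 0.864, n_M = 0.204, n_T = 1.07.
p_i = (n_i/n_T)·P. Kp = p_M^3 / (p_Q^2) = 1.2 kPa.

Kp = 1.2 kPa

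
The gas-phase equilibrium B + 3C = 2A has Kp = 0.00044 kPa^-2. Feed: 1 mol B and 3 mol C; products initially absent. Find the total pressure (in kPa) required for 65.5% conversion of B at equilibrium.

Let X = conversion of B (basis 1 mol B); extent of reaction ξ = X.
Moles: n_B = 1 − X; n_C = 3 − 3X; n_A = 2X.
Total moles n_T = 4 − 2X.
Kp = p_A^2 / (p_B p_C^3) with p_i = (n_i/n_T)·P.
At X = 0.655: the mole-fraction product g(X) = Π y_i^ν_i = 32.46. Since Kp = g(X)·P^{-2}, P = (g/Kp)^(1/2) = (32.46/0.00044)^(1/2) = 272 kPa.

P = 272 kPa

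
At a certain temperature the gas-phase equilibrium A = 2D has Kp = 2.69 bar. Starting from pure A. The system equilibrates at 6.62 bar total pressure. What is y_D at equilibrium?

y_D = 0.466

Take 1 mol A as basis and let X be its fractional conversion, so ξ = X.
Mole table: n_A = 1 − X; n_D = 2X.
Total moles n_T = 1 + X.
Mole fractions y_i = n_i/n_T; Kp = p_D^2 / (p_A) with p_i = y_i·P.
Equating to 2.69 bar and solving on 0 < X < 1: X = 0.304.
Then n_D = 0.607, n_T = 1.3, so y_D = 0.466.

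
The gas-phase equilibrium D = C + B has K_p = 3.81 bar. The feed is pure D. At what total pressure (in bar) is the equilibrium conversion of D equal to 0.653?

Basis: 1 mol D initially; let X = conversion of D. Extent ξ = X.
Moles: n_D = 1 − X; n_C = X; n_B = X.
Total moles n_T = 1 + X.
K_p = p_C p_B / (p_D) with p_i = (n_i/n_T)·P.
At X = 0.653: the mole-fraction product g(X) = Π y_i^ν_i = 0.7434. Since K_p = g(X)·P^{1}, P = (K_p/g)^(1/1) = (3.81/0.7434)^(1/1) = 5.13 bar.

P = 5.13 bar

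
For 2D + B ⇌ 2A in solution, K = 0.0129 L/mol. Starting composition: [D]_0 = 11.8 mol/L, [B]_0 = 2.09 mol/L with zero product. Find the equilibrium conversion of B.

X = 0.334

Let X = conversion of B; extent ξ = 2.09·X mol/L.
Concentrations: [D] = 11.8 − 4.18X; [B] = 2.09 − 2.09X; [A] = 4.18X.
K = [A]^2 / ([D]^2 [B]).
Equating to 0.0129 L/mol: the physical root is X = 0.334.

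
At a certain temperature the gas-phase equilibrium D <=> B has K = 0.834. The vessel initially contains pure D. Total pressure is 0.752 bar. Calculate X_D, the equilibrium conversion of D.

X = 0.455

Let X = conversion of D (basis 1 mol D); extent of reaction ξ = X.
Species balance: n_D = 1 − X; n_B = X.
Total moles n_T = 1 (Δν = 0, constant).
Mole fractions y_i = n_i/n_T; K = p_B / (p_D) with p_i = y_i·P.
Setting this equal to 0.834 and taking the physical root (0 < X < 1) gives X = 0.455.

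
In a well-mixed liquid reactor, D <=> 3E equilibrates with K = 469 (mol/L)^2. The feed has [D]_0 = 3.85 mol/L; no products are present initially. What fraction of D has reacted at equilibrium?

Let X = conversion of D; extent ξ = 3.85·X mol/L.
Concentrations: [D] = 3.85 − 3.85X; [E] = 11.6X.
K = [E]^3 / ([D]).
Equating to 469 (mol/L)^2: the physical root is X = 0.703.

X = 0.703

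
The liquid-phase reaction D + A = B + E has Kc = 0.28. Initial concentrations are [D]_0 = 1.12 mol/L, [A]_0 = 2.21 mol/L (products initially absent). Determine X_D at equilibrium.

Let X = conversion of D; extent ξ = 1.12·X mol/L.
Concentrations: [D] = 1.12 − 1.12X; [A] = 2.21 − 1.12X; [B] = 1.12X; [E] = 1.12X.
Kc = [B] [E] / ([D] [A]).
Solving Kc = 0.28 for X ∈ (0,1): X = 0.471.

X = 0.471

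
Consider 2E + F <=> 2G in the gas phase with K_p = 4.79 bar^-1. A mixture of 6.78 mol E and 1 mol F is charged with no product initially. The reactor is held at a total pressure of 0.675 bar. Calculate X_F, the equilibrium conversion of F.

Take 1 mol F as basis and let X be its fractional conversion, so ξ = X.
Moles: n_E = 6.78 − 2X; n_F = 1 − X; n_G = 2X.
n_T = Σnᵢ = 7.78 − X.
Mole fractions y_i = n_i/n_T; K_p = p_G^2 / (p_E^2 p_F) with p_i = y_i·P.
Substituting and setting equal to 4.79 bar^-1 gives a polynomial in X; the root in (0,1) is X = 0.796.

X = 0.796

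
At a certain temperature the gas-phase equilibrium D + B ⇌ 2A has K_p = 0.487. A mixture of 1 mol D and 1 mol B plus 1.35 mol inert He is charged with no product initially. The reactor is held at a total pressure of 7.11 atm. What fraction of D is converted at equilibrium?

Let X = conversion of D (basis 1 mol D); extent of reaction ξ = X.
At extent ξ: n_D = 1 − X; n_B = 1 − X; n_A = 2X; n_I = 1.35 (inert).
n_T stays at 3.35 (no change in mole number).
y_i = n_i/n_T, p_i = y_i·P. K_p = p_A^2 / (p_D p_B).
Setting this equal to 0.487 and taking the physical root (0 < X < 1) gives X = 0.259.

X = 0.259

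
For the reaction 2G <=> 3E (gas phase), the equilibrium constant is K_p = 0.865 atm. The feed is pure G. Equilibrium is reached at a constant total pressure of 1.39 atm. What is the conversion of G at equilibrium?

X = 0.421

Basis: 1 mol G initially; let X = conversion of G. Extent ξ = 0.5X.
Mole table: n_G = 1 − X; n_E = 1.5X.
n_T = Σnᵢ = 1 + 0.5X.
Mole fractions y_i = n_i/n_T; K_p = p_E^3 / (p_G^2) with p_i = y_i·P.
Setting this equal to 0.865 atm and taking the physical root (0 < X < 1) gives X = 0.421.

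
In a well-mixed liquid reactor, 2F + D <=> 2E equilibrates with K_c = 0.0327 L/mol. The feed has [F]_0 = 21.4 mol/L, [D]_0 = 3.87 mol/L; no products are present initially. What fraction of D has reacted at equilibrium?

X = 0.538

Let X = conversion of D; extent ξ = 3.87·X mol/L.
Concentrations: [F] = 21.4 − 7.74X; [D] = 3.87 − 3.87X; [E] = 7.74X.
K_c = [E]^2 / ([F]^2 [D]).
Equating to 0.0327 L/mol: the physical root is X = 0.538.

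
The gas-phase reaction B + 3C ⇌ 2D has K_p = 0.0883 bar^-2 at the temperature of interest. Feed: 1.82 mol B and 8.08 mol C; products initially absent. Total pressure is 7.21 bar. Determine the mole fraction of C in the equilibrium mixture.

y_C = 0.609

Let X = conversion of B (basis 1.82 mol B); extent of reaction ξ = 1.82X.
Species balance: n_B = 1.82 − 1.82X; n_C = 8.08 − 5.46X; n_D = 3.64X.
Summing: n_T = 9.9 − 3.64X.
Mole fractions y_i = n_i/n_T; K_p = p_D^2 / (p_B p_C^3) with p_i = y_i·P.
Equating to 0.0883 bar^-2 and solving on 0 < X < 1: X = 0.632.
Then n_C = 4.63, n_T = 7.6, so y_C = 0.609.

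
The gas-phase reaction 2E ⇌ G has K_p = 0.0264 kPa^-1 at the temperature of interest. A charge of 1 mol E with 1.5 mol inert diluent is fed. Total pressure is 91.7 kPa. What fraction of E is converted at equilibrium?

Take 1 mol E as basis and let X be its fractional conversion, so ξ = 0.5X.
Moles: n_E = 1 − X; n_G = 0.5X; n_I = 1.5 (inert).
Summing: n_T = 2.5 − 0.5X.
With p_i = (n_i/n_T)P, K_p = p_G / (p_E^2).
Setting this equal to 0.0264 kPa^-1 and taking the physical root (0 < X < 1) gives X = 0.513.

X = 0.513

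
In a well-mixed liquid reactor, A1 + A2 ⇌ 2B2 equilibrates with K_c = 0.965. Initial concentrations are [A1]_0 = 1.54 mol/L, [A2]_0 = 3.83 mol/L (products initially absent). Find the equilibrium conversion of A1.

X = 0.494

Let X = conversion of A1; extent ξ = 1.54·X mol/L.
Concentrations: [A1] = 1.54 − 1.54X; [A2] = 3.83 − 1.54X; [B2] = 3.08X.
K_c = [B2]^2 / ([A1] [A2]).
This equals 0.965 at X = 0.494 (the root in 0 < X < 1).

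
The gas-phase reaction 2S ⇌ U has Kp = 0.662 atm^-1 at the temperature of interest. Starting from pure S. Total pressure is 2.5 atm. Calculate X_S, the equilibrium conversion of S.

Basis: 1 mol S initially; let X = conversion of S. Extent ξ = 0.5X.
At extent ξ: n_S = 1 − X; n_U = 0.5X.
n_T = Σnᵢ = 1 − 0.5X.
y_i = n_i/n_T, p_i = y_i·P. Kp = p_U / (p_S^2).
Substituting and setting equal to 0.662 atm^-1 gives a polynomial in X; the root in (0,1) is X = 0.638.

X = 0.638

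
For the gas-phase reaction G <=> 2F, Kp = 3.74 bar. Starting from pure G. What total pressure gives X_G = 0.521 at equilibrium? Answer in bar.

Take 1 mol G as basis and let X be its fractional conversion, so ξ = X.
Species balance: n_G = 1 − X; n_F = 2X.
Total moles n_T = 1 + X.
Kp = p_F^2 / (p_G) with p_i = (n_i/n_T)·P.
At X = 0.521: the mole-fraction product g(X) = Π y_i^ν_i = 1.49. Since Kp = g(X)·P^{1}, P = (Kp/g)^(1/1) = (3.74/1.49)^(1/1) = 2.51 bar.

P = 2.51 bar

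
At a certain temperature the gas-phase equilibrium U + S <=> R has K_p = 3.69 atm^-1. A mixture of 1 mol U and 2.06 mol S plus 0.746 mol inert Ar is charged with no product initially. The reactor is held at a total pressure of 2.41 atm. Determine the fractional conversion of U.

X = 0.789

Basis: 1 mol U initially; let X = conversion of U. Extent ξ = X.
At extent ξ: n_U = 1 − X; n_S = 2.06 − X; n_R = X; n_I = 0.746 (inert).
Summing: n_T = 3.81 − X.
Mole fractions y_i = n_i/n_T; K_p = p_R / (p_U p_S) with p_i = y_i·P.
Equating to 3.69 atm^-1 and solving on 0 < X < 1: X = 0.789.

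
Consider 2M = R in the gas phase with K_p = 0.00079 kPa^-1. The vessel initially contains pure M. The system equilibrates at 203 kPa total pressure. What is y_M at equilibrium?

y_M = 0.877

Let X = conversion of M (basis 1 mol M); extent of reaction ξ = 0.5X.
Species balance: n_M = 1 − X; n_R = 0.5X.
Summing: n_T = 1 − 0.5X.
Mole fractions y_i = n_i/n_T; K_p = p_R / (p_M^2) with p_i = y_i·P.
Equating to 0.00079 kPa^-1 and solving on 0 < X < 1: X = 0.219.
Then n_M = 0.781, n_T = 0.89, so y_M = 0.877.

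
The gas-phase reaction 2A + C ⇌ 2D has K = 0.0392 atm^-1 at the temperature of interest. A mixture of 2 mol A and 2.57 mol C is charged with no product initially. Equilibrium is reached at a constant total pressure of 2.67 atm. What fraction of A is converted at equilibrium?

Let X = conversion of A (basis 2 mol A); extent of reaction ξ = X.
Mole table: n_A = 2 − 2X; n_C = 2.57 − X; n_D = 2X.
Total moles n_T = 4.57 − X.
With p_i = (n_i/n_T)P, K = p_D^2 / (p_A^2 p_C).
Substituting and setting equal to 0.0392 atm^-1 gives a polynomial in X; the root in (0,1) is X = 0.193.

X = 0.193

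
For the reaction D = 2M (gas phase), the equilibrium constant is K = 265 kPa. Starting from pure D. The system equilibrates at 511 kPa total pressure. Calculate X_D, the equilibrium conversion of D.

Let X = conversion of D (basis 1 mol D); extent of reaction ξ = X.
Moles: n_D = 1 − X; n_M = 2X.
Summing: n_T = 1 + X.
y_i = n_i/n_T, p_i = y_i·P. K = p_M^2 / (p_D).
Equating to 265 kPa and solving on 0 < X < 1: X = 0.339.

X = 0.339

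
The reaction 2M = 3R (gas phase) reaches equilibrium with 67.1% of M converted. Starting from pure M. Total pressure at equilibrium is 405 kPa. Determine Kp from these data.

Let X = conversion of M (basis 1 mol M); extent of reaction ξ = 0.5X.
Species balance: n_M = 1 − X; n_R = 1.5X.
n_T = Σnᵢ = 1 + 0.5X.
At X = 0.671: n_M = 0.329, n_R = 1.01, n_T = 1.34.
p_i = (n_i/n_T)·P. Kp = p_R^3 / (p_M^2) = 2.86e+03 kPa.

Kp = 2.86e+03 kPa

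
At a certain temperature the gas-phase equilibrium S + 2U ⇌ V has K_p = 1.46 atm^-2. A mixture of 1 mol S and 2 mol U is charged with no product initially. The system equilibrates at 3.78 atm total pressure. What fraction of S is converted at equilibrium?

X = 0.725

Basis: 1 mol S initially; let X = conversion of S. Extent ξ = X.
Mole table: n_S = 1 − X; n_U = 2 − 2X; n_V = X.
Summing: n_T = 3 − 2X.
y_i = n_i/n_T, p_i = y_i·P. K_p = p_V / (p_S p_U^2).
Substituting and setting equal to 1.46 atm^-2 gives a polynomial in X; the root in (0,1) is X = 0.725.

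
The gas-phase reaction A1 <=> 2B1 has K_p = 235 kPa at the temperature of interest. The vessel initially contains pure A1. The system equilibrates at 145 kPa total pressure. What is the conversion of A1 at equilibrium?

Let X = conversion of A1 (basis 1 mol A1); extent of reaction ξ = X.
Species balance: n_A1 = 1 − X; n_B1 = 2X.
Summing: n_T = 1 + X.
y_i = n_i/n_T, p_i = y_i·P. K_p = p_B1^2 / (p_A1).
Substituting and setting equal to 235 kPa gives a polynomial in X; the root in (0,1) is X = 0.537.

X = 0.537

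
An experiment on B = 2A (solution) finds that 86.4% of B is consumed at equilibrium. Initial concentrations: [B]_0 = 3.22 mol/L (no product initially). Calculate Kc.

Kc = 70.7 mol/L

Let X = conversion of B.
Concentrations: [B] = 3.22 − 3.22X; [A] = 6.44X.
At X = 0.864: [B] = 0.438, [A] = 5.56.
Kc = [A]^2 / ([B]) = 70.7 mol/L.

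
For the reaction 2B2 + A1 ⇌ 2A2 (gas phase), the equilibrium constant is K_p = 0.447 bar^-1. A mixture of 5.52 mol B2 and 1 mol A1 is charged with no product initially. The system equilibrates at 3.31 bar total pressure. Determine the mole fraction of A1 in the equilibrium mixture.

Take 1 mol A1 as basis and let X be its fractional conversion, so ξ = X.
At extent ξ: n_B2 = 5.52 − 2X; n_A1 = 1 − X; n_A2 = 2X.
n_T = Σnᵢ = 6.52 − X.
With p_i = (n_i/n_T)P, K_p = p_A2^2 / (p_B2^2 p_A1).
Substituting and setting equal to 0.447 bar^-1 gives a polynomial in X; the root in (0,1) is X = 0.639.
Then n_A1 = 0.361, n_T = 5.88, so y_A1 = 0.061.

y_A1 = 0.061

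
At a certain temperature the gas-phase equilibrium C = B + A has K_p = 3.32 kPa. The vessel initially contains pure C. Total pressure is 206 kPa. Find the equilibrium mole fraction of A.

y_A = 0.112

Take 1 mol C as basis and let X be its fractional conversion, so ξ = X.
Species balance: n_C = 1 − X; n_B = X; n_A = X.
Summing: n_T = 1 + X.
Mole fractions y_i = n_i/n_T; K_p = p_B p_A / (p_C) with p_i = y_i·P.
Equating to 3.32 kPa and solving on 0 < X < 1: X = 0.126.
Then n_A = 0.126, n_T = 1.13, so y_A = 0.112.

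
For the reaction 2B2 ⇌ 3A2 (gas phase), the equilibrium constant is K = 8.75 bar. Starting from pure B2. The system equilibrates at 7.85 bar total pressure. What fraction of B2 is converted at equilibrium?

Let X = conversion of B2 (basis 1 mol B2); extent of reaction ξ = 0.5X.
Moles: n_B2 = 1 − X; n_A2 = 1.5X.
n_T = Σnᵢ = 1 + 0.5X.
Mole fractions y_i = n_i/n_T; K = p_A2^3 / (p_B2^2) with p_i = y_i·P.
Equating to 8.75 bar and solving on 0 < X < 1: X = 0.480.

X = 0.480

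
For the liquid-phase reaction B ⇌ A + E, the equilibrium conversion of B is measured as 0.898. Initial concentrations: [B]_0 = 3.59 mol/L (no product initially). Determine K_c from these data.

K_c = 28.4 mol/L

Let X = conversion of B.
Concentrations: [B] = 3.59 − 3.59X; [A] = 3.59X; [E] = 3.59X.
At X = 0.898: [B] = 0.366, [A] = 3.22, [E] = 3.22.
K_c = [A] [E] / ([B]) = 28.4 mol/L.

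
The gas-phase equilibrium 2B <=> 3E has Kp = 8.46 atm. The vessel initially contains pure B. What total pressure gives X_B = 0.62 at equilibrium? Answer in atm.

P = 1.99 atm

Let X = conversion of B (basis 1 mol B); extent of reaction ξ = 0.5X.
Mole table: n_B = 1 − X; n_E = 1.5X.
Total moles n_T = 1 + 0.5X.
Kp = p_E^3 / (p_B^2) with p_i = (n_i/n_T)·P.
At X = 0.62: the mole-fraction product g(X) = Π y_i^ν_i = 4.252. Since Kp = g(X)·P^{1}, P = (Kp/g)^(1/1) = (8.46/4.252)^(1/1) = 1.99 atm.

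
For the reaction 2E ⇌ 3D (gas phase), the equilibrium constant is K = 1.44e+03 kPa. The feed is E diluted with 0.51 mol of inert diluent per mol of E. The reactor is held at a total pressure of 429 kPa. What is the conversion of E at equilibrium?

X = 0.629

Let X = conversion of E (basis 1 mol E); extent of reaction ξ = 0.5X.
Mole table: n_E = 1 − X; n_D = 1.5X; n_I = 0.51 (inert).
Summing: n_T = 1.51 + 0.5X.
With p_i = (n_i/n_T)P, K = p_D^3 / (p_E^2).
Substituting and setting equal to 1.44e+03 kPa gives a polynomial in X; the root in (0,1) is X = 0.629.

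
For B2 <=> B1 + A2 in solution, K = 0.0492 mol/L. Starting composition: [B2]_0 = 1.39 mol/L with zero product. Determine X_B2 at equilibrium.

Let X = conversion of B2; extent ξ = 1.39·X mol/L.
Concentrations: [B2] = 1.39 − 1.39X; [B1] = 1.39X; [A2] = 1.39X.
K = [B1] [A2] / ([B2]).
Setting equal to 0.0492 and solving for X on (0,1) gives X = 0.171.

X = 0.171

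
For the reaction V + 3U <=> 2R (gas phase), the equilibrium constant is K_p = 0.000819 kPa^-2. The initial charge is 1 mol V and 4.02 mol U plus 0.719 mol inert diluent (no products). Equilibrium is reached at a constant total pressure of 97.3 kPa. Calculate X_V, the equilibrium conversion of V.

Basis: 1 mol V initially; let X = conversion of V. Extent ξ = X.
At extent ξ: n_V = 1 − X; n_U = 4.02 − 3X; n_R = 2X; n_I = 0.719 (inert).
Total moles n_T = 5.74 − 2X.
y_i = n_i/n_T, p_i = y_i·P. K_p = p_R^2 / (p_V p_U^3).
Setting this equal to 0.000819 kPa^-2 and taking the physical root (0 < X < 1) gives X = 0.615.

X = 0.615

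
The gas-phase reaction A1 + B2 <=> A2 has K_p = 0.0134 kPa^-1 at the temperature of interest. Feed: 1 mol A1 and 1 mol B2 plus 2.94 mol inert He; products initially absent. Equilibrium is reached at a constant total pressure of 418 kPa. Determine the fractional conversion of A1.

Let X = conversion of A1 (basis 1 mol A1); extent of reaction ξ = X.
At extent ξ: n_A1 = 1 − X; n_B2 = 1 − X; n_A2 = X; n_I = 2.94 (inert).
Summing: n_T = 4.94 − X.
y_i = n_i/n_T, p_i = y_i·P. K_p = p_A2 / (p_A1 p_B2).
This yields a degree-2 equation in X; solving on (0,1), X = 0.419.

X = 0.419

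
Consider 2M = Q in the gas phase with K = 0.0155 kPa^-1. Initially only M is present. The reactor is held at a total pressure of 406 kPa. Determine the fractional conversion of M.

X = 0.805

Basis: 1 mol M initially; let X = conversion of M. Extent ξ = 0.5X.
Moles: n_M = 1 − X; n_Q = 0.5X.
n_T = Σnᵢ = 1 − 0.5X.
y_i = n_i/n_T, p_i = y_i·P. K = p_Q / (p_M^2).
Equating to 0.0155 kPa^-1 and solving on 0 < X < 1: X = 0.805.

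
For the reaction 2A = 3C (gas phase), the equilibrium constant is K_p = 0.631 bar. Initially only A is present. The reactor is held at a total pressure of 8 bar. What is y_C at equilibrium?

Basis: 1 mol A initially; let X = conversion of A. Extent ξ = 0.5X.
Mole table: n_A = 1 − X; n_C = 1.5X.
Summing: n_T = 1 + 0.5X.
y_i = n_i/n_T, p_i = y_i·P. K_p = p_C^3 / (p_A^2).
Substituting and setting equal to 0.631 bar gives a polynomial in X; the root in (0,1) is X = 0.246.
Then n_C = 0.369, n_T = 1.12, so y_C = 0.329.

y_C = 0.329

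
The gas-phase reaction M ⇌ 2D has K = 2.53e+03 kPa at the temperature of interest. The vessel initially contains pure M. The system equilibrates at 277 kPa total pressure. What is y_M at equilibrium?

Let X = conversion of M (basis 1 mol M); extent of reaction ξ = X.
Mole table: n_M = 1 − X; n_D = 2X.
Summing: n_T = 1 + X.
y_i = n_i/n_T, p_i = y_i·P. K = p_D^2 / (p_M).
Setting this equal to 2.53e+03 kPa and taking the physical root (0 < X < 1) gives X = 0.834.
Then n_M = 0.166, n_T = 1.83, so y_M = 0.091.

y_M = 0.091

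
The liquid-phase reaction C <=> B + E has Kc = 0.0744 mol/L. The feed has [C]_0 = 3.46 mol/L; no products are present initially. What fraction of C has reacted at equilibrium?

Let X = conversion of C; extent ξ = 3.46·X mol/L.
Concentrations: [C] = 3.46 − 3.46X; [B] = 3.46X; [E] = 3.46X.
Kc = [B] [E] / ([C]).
This equals 0.0744 at X = 0.136 (the root in 0 < X < 1).

X = 0.136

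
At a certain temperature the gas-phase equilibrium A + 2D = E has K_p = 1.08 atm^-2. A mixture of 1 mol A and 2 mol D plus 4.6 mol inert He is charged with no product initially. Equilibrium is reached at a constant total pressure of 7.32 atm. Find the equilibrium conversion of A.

X = 0.538

Take 1 mol A as basis and let X be its fractional conversion, so ξ = X.
Moles: n_A = 1 − X; n_D = 2 − 2X; n_E = X; n_I = 4.6 (inert).
Summing: n_T = 7.6 − 2X.
y_i = n_i/n_T, p_i = y_i·P. K_p = p_E / (p_A p_D^2).
This yields a degree-3 equation in X; solving on (0,1), X = 0.538.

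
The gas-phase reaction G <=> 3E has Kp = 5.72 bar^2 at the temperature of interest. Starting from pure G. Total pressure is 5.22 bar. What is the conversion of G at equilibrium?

X = 0.234

Take 1 mol G as basis and let X be its fractional conversion, so ξ = X.
Moles: n_G = 1 − X; n_E = 3X.
Total moles n_T = 1 + 2X.
Mole fractions y_i = n_i/n_T; Kp = p_E^3 / (p_G) with p_i = y_i·P.
Equating to 5.72 bar^2 and solving on 0 < X < 1: X = 0.234.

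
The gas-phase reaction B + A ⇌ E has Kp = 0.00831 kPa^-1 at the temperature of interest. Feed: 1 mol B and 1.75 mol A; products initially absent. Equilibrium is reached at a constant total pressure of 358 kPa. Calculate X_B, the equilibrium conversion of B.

X = 0.613

Take 1 mol B as basis and let X be its fractional conversion, so ξ = X.
Mole table: n_B = 1 − X; n_A = 1.75 − X; n_E = X.
Total moles n_T = 2.75 − X.
y_i = n_i/n_T, p_i = y_i·P. Kp = p_E / (p_B p_A).
Setting this equal to 0.00831 kPa^-1 and taking the physical root (0 < X < 1) gives X = 0.613.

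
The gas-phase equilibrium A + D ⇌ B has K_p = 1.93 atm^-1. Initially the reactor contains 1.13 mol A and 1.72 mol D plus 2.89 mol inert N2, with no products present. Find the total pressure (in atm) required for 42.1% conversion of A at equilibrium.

Let X = conversion of A (basis 1.13 mol A); extent of reaction ξ = 1.13X.
Species balance: n_A = 1.13 − 1.13X; n_D = 1.72 − 1.13X; n_B = 1.13X; n_I = 2.89 (inert).
Summing: n_T = 5.74 − 1.13X.
K_p = p_B / (p_A p_D) with p_i = (n_i/n_T)·P.
At X = 0.421: the mole-fraction product g(X) = Π y_i^ν_i = 3.076. Since K_p = g(X)·P^{-1}, P = (g/K_p)^(1/1) = (3.076/1.93)^(1/1) = 1.59 atm.

P = 1.59 atm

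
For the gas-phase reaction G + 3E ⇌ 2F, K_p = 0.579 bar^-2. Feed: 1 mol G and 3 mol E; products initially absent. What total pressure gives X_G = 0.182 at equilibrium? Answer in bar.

P = 0.5 bar

Basis: 1 mol G initially; let X = conversion of G. Extent ξ = X.
Mole table: n_G = 1 − X; n_E = 3 − 3X; n_F = 2X.
n_T = Σnᵢ = 4 − 2X.
K_p = p_F^2 / (p_G p_E^3) with p_i = (n_i/n_T)·P.
At X = 0.182: the mole-fraction product g(X) = Π y_i^ν_i = 0.1449. Since K_p = g(X)·P^{-2}, P = (g/K_p)^(1/2) = (0.1449/0.579)^(1/2) = 0.5 bar.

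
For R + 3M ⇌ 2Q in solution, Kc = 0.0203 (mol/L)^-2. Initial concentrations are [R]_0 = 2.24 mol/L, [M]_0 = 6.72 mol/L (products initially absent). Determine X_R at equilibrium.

X = 0.350

Let X = conversion of R; extent ξ = 2.24·X mol/L.
Concentrations: [R] = 2.24 − 2.24X; [M] = 6.72 − 6.72X; [Q] = 4.48X.
Kc = [Q]^2 / ([R] [M]^3).
Equating to 0.0203 (mol/L)^-2: the physical root is X = 0.350.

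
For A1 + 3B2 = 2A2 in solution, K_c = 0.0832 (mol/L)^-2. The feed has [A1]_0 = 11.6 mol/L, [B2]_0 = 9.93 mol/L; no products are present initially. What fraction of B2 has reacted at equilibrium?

Let X = conversion of B2; extent ξ = 9.93X/3 mol/L.
Concentrations: [A1] = 11.6 − 3.31X; [B2] = 9.93 − 9.93X; [A2] = 6.62X.
K_c = [A2]^2 / ([A1] [B2]^3).
Setting equal to 0.0832 and solving for X on (0,1) gives X = 0.696.

X = 0.696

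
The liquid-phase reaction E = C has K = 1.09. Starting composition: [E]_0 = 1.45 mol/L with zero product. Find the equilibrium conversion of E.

X = 0.522

Let X = conversion of E; extent ξ = 1.45·X mol/L.
Concentrations: [E] = 1.45 − 1.45X; [C] = 1.45X.
K = [C] / ([E]).
Solving K = 1.09 for X ∈ (0,1): X = 0.522.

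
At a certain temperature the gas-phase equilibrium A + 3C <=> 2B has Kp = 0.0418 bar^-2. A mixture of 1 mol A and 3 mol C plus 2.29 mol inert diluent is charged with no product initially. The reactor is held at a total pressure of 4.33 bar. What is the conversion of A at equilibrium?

Basis: 1 mol A initially; let X = conversion of A. Extent ξ = X.
Mole table: n_A = 1 − X; n_C = 3 − 3X; n_B = 2X; n_I = 2.29 (inert).
Summing: n_T = 6.29 − 2X.
With p_i = (n_i/n_T)P, Kp = p_B^2 / (p_A p_C^3).
Substituting and setting equal to 0.0418 bar^-2 gives a polynomial in X; the root in (0,1) is X = 0.233.

X = 0.233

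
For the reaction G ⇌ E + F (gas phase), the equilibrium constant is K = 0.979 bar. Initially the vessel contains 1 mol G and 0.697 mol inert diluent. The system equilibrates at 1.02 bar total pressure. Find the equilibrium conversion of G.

Basis: 1 mol G initially; let X = conversion of G. Extent ξ = X.
At extent ξ: n_G = 1 − X; n_E = X; n_F = X; n_I = 0.697 (inert).
Total moles n_T = 1.7 + X.
y_i = n_i/n_T, p_i = y_i·P. K = p_E p_F / (p_G).
Setting this equal to 0.979 bar and taking the physical root (0 < X < 1) gives X = 0.757.

X = 0.757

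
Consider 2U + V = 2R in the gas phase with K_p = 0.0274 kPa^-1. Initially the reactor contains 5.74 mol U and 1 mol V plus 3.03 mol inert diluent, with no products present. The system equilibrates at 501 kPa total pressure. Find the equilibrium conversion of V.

Let X = conversion of V (basis 1 mol V); extent of reaction ξ = X.
At extent ξ: n_U = 5.74 − 2X; n_V = 1 − X; n_R = 2X; n_I = 3.03 (inert).
n_T = Σnᵢ = 9.77 − X.
y_i = n_i/n_T, p_i = y_i·P. K_p = p_R^2 / (p_U^2 p_V).
Setting this equal to 0.0274 kPa^-1 and taking the physical root (0 < X < 1) gives X = 0.875.

X = 0.875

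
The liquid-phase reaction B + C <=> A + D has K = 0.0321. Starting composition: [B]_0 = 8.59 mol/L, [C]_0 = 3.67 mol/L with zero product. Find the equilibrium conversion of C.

Let X = conversion of C; extent ξ = 3.67·X mol/L.
Concentrations: [B] = 8.59 − 3.67X; [C] = 3.67 − 3.67X; [A] = 3.67X; [D] = 3.67X.
K = [A] [D] / ([B] [C]).
Setting equal to 0.0321 and solving for X on (0,1) gives X = 0.229.

X = 0.229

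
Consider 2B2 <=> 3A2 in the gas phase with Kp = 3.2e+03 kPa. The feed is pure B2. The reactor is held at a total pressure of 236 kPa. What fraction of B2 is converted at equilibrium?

Let X = conversion of B2 (basis 1 mol B2); extent of reaction ξ = 0.5X.
Moles: n_B2 = 1 − X; n_A2 = 1.5X.
Total moles n_T = 1 + 0.5X.
With p_i = (n_i/n_T)P, Kp = p_A2^3 / (p_B2^2).
Equating to 3.2e+03 kPa and solving on 0 < X < 1: X = 0.732.

X = 0.732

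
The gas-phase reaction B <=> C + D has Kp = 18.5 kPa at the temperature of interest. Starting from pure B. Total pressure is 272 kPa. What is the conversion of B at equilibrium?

Basis: 1 mol B initially; let X = conversion of B. Extent ξ = X.
At extent ξ: n_B = 1 − X; n_C = X; n_D = X.
n_T = Σnᵢ = 1 + X.
y_i = n_i/n_T, p_i = y_i·P. Kp = p_C p_D / (p_B).
This yields a degree-2 equation in X; solving on (0,1), X = 0.252.

X = 0.252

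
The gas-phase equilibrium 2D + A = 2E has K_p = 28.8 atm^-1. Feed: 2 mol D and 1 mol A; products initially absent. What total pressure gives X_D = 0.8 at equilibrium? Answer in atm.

P = 6.11 atm

Take 2 mol D as basis and let X be its fractional conversion, so ξ = X.
Moles: n_D = 2 − 2X; n_A = 1 − X; n_E = 2X.
Summing: n_T = 3 − X.
K_p = p_E^2 / (p_D^2 p_A) with p_i = (n_i/n_T)·P.
At X = 0.8: the mole-fraction product g(X) = Π y_i^ν_i = 176. Since K_p = g(X)·P^{-1}, P = (g/K_p)^(1/1) = (176/28.8)^(1/1) = 6.11 atm.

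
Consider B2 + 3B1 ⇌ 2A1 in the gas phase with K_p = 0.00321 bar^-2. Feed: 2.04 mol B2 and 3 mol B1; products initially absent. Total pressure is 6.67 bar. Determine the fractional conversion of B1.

Take 3 mol B1 as basis and let X be its fractional conversion, so ξ = X.
Moles: n_B2 = 2.04 − X; n_B1 = 3 − 3X; n_A1 = 2X.
Total moles n_T = 5.04 − 2X.
With p_i = (n_i/n_T)P, K_p = p_A1^2 / (p_B2 p_B1^3).
This yields a degree-4 equation in X; solving on (0,1), X = 0.204.

X = 0.204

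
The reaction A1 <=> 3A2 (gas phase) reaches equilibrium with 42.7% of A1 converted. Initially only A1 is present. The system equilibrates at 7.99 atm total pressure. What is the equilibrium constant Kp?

Basis: 1 mol A1 initially; let X = conversion of A1. Extent ξ = X.
Moles: n_A1 = 1 − X; n_A2 = 3X.
n_T = Σnᵢ = 1 + 2X.
At X = 0.427: n_A1 = 0.573, n_A2 = 1.28, n_T = 1.85.
p_i = (n_i/n_T)·P. Kp = p_A2^3 / (p_A1) = 68.1 atm^2.

Kp = 68.1 atm^2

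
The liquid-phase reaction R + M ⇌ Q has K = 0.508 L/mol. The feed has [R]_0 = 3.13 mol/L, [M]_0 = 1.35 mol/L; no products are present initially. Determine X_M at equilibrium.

Let X = conversion of M; extent ξ = 1.35·X mol/L.
Concentrations: [R] = 3.13 − 1.35X; [M] = 1.35 − 1.35X; [Q] = 1.35X.
K = [Q] / ([R] [M]).
Setting equal to 0.508 and solving for X on (0,1) gives X = 0.548.

X = 0.548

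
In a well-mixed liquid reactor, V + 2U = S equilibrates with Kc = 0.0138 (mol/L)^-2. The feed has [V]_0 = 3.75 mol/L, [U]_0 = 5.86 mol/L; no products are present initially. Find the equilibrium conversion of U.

Let X = conversion of U; extent ξ = 5.86X/2 mol/L.
Concentrations: [V] = 3.75 − 2.93X; [U] = 5.86 − 5.86X; [S] = 2.93X.
Kc = [S] / ([V] [U]^2).
Solving Kc = 0.0138 for X ∈ (0,1): X = 0.262.

X = 0.262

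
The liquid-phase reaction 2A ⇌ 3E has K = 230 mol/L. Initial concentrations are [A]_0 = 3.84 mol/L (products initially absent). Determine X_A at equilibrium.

Let X = conversion of A; extent ξ = 3.84X/2 mol/L.
Concentrations: [A] = 3.84 − 3.84X; [E] = 5.76X.
K = [E]^3 / ([A]^2).
Solving K = 230 for X ∈ (0,1): X = 0.823.

X = 0.823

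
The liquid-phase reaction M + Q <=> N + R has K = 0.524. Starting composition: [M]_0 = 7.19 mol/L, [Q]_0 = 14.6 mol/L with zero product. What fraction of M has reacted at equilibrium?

X = 0.572

Let X = conversion of M; extent ξ = 7.19·X mol/L.
Concentrations: [M] = 7.19 − 7.19X; [Q] = 14.6 − 7.19X; [N] = 7.19X; [R] = 7.19X.
K = [N] [R] / ([M] [Q]).
This equals 0.524 at X = 0.572 (the root in 0 < X < 1).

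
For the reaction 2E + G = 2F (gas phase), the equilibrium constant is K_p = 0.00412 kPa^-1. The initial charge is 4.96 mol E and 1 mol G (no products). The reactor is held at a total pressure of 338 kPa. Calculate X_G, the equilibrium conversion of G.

X = 0.603

Take 1 mol G as basis and let X be its fractional conversion, so ξ = X.
Moles: n_E = 4.96 − 2X; n_G = 1 − X; n_F = 2X.
n_T = Σnᵢ = 5.96 − X.
With p_i = (n_i/n_T)P, K_p = p_F^2 / (p_E^2 p_G).
Setting this equal to 0.00412 kPa^-1 and taking the physical root (0 < X < 1) gives X = 0.603.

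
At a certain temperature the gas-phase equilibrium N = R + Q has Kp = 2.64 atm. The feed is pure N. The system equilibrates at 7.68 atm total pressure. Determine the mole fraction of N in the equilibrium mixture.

y_N = 0.328

Basis: 1 mol N initially; let X = conversion of N. Extent ξ = X.
At extent ξ: n_N = 1 − X; n_R = X; n_Q = X.
Summing: n_T = 1 + X.
Mole fractions y_i = n_i/n_T; Kp = p_R p_Q / (p_N) with p_i = y_i·P.
This yields a degree-2 equation in X; solving on (0,1), X = 0.506.
Then n_N = 0.494, n_T = 1.51, so y_N = 0.328.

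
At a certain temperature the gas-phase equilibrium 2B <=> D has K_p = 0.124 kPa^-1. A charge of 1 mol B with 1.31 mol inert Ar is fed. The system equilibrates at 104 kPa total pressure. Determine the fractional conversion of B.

Basis: 1 mol B initially; let X = conversion of B. Extent ξ = 0.5X.
At extent ξ: n_B = 1 − X; n_D = 0.5X; n_I = 1.31 (inert).
Summing: n_T = 2.31 − 0.5X.
With p_i = (n_i/n_T)P, K_p = p_D / (p_B^2).
Setting this equal to 0.124 kPa^-1 and taking the physical root (0 < X < 1) gives X = 0.761.

X = 0.761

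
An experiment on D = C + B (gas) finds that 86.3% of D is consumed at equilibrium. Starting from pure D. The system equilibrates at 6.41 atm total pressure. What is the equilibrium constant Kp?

Basis: 1 mol D initially; let X = conversion of D. Extent ξ = X.
Mole table: n_D = 1 − X; n_C = X; n_B = X.
Summing: n_T = 1 + X.
At X = 0.863: n_D = 0.137, n_C = 0.863, n_B = 0.863, n_T = 1.86.
p_i = (n_i/n_T)·P. Kp = p_C p_B / (p_D) = 18.7 atm.

Kp = 18.7 atm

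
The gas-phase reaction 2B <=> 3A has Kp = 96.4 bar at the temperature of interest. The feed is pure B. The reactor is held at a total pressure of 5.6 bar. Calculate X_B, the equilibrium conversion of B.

Basis: 1 mol B initially; let X = conversion of B. Extent ξ = 0.5X.
Mole table: n_B = 1 − X; n_A = 1.5X.
n_T = Σnᵢ = 1 + 0.5X.
Mole fractions y_i = n_i/n_T; Kp = p_A^3 / (p_B^2) with p_i = y_i·P.
Substituting and setting equal to 96.4 bar gives a polynomial in X; the root in (0,1) is X = 0.753.

X = 0.753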